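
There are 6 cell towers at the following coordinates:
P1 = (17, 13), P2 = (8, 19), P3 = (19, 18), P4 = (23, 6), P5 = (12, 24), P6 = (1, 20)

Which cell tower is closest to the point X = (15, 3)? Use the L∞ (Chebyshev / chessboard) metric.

P4

d(X,P1) = max(2, 10) = 10
d(X,P2) = max(7, 16) = 16
d(X,P3) = max(4, 15) = 15
d(X,P4) = max(8, 3) = 8
d(X,P5) = max(3, 21) = 21
d(X,P6) = max(14, 17) = 17
The smallest is to P4, so X lies in the Voronoi region of P4.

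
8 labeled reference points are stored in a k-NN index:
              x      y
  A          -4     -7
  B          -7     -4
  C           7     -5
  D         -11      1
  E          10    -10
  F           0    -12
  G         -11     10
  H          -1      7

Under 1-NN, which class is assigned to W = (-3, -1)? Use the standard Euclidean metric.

Squared Euclidean distances:
|WA|² = 1 + 36 = 37
|WB|² = 16 + 9 = 25
|WC|² = 100 + 16 = 116
|WD|² = 64 + 4 = 68
|WE|² = 169 + 81 = 250
|WF|² = 9 + 121 = 130
|WG|² = 64 + 121 = 185
|WH|² = 4 + 64 = 68
The smallest is to B, so W lies in the Voronoi region of B.

B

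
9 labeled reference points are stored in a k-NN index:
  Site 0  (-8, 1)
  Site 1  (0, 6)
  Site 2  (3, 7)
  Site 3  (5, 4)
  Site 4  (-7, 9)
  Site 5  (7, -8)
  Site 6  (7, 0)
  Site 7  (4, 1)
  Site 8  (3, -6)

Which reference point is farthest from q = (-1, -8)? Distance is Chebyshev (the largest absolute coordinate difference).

d(q, Site 0) = max(7, 9) = 9
d(q, Site 1) = max(1, 14) = 14
d(q, Site 2) = max(4, 15) = 15
d(q, Site 3) = max(6, 12) = 12
d(q, Site 4) = max(6, 17) = 17
d(q, Site 5) = max(8, 0) = 8
d(q, Site 6) = max(8, 8) = 8
d(q, Site 7) = max(5, 9) = 9
d(q, Site 8) = max(4, 2) = 4
The largest is to Site 4.

Site 4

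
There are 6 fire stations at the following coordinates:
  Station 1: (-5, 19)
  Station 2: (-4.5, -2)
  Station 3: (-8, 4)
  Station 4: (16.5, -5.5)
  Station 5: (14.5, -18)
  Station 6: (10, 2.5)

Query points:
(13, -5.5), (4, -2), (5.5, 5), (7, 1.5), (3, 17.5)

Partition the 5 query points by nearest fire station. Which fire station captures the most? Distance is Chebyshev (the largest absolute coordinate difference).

(13, -5.5) — d to each: Station 1:24.5, Station 2:17.5, Station 3:21, Station 4:3.5, Station 5:12.5, Station 6:8 → nearest is Station 4
(4, -2) — d to each: Station 1:21, Station 2:8.5, Station 3:12, Station 4:12.5, Station 5:16, Station 6:6 → nearest is Station 6
(5.5, 5) — d to each: Station 1:14, Station 2:10, Station 3:13.5, Station 4:11, Station 5:23, Station 6:4.5 → nearest is Station 6
(7, 1.5) — d to each: Station 1:17.5, Station 2:11.5, Station 3:15, Station 4:9.5, Station 5:19.5, Station 6:3 → nearest is Station 6
(3, 17.5) — d to each: Station 1:8, Station 2:19.5, Station 3:13.5, Station 4:23, Station 5:35.5, Station 6:15 → nearest is Station 1
Tally — Station 1:1, Station 4:1, Station 6:3. Station 6 captures the most (3).

Station 6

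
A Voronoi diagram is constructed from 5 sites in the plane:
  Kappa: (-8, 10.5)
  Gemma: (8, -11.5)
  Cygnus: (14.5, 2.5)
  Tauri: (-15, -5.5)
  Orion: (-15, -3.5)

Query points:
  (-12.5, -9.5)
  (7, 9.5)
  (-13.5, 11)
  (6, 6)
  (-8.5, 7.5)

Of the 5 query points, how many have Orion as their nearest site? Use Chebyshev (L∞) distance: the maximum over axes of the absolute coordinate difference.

0

(-12.5, -9.5) — d to each: Kappa:20, Gemma:20.5, Cygnus:27, Tauri:4, Orion:6 → nearest is Tauri
(7, 9.5) — d to each: Kappa:15, Gemma:21, Cygnus:7.5, Tauri:22, Orion:22 → nearest is Cygnus
(-13.5, 11) — d to each: Kappa:5.5, Gemma:22.5, Cygnus:28, Tauri:16.5, Orion:14.5 → nearest is Kappa
(6, 6) — d to each: Kappa:14, Gemma:17.5, Cygnus:8.5, Tauri:21, Orion:21 → nearest is Cygnus
(-8.5, 7.5) — d to each: Kappa:3, Gemma:19, Cygnus:23, Tauri:13, Orion:11 → nearest is Kappa
0 of the 5 points have Orion as nearest.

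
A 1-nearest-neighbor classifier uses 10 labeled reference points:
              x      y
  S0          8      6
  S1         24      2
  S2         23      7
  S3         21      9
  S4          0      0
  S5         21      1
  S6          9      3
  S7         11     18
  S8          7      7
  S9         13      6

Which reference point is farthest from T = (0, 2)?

S1

Compare squared distances (the ordering matches that of the actual distances):
|TS0|² = 64 + 16 = 80
|TS1|² = 576 + 0 = 576
|TS2|² = 529 + 25 = 554
|TS3|² = 441 + 49 = 490
|TS4|² = 0 + 4 = 4
|TS5|² = 441 + 1 = 442
|TS6|² = 81 + 1 = 82
|TS7|² = 121 + 256 = 377
|TS8|² = 49 + 25 = 74
|TS9|² = 169 + 16 = 185
The largest is to S1.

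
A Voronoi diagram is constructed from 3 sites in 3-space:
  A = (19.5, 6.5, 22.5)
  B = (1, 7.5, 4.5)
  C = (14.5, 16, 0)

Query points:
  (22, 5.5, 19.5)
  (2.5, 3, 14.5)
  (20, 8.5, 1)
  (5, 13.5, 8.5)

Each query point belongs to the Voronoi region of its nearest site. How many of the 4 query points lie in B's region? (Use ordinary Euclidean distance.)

2

(22, 5.5, 19.5) — d² to each: A:16.25, B:670, C:546.75 → nearest is A
(2.5, 3, 14.5) — d² to each: A:365.25, B:122.5, C:523.25 → nearest is B
(20, 8.5, 1) — d² to each: A:466.5, B:374.25, C:87.5 → nearest is C
(5, 13.5, 8.5) — d² to each: A:455.25, B:68, C:168.75 → nearest is B
2 of the 4 points have B as nearest.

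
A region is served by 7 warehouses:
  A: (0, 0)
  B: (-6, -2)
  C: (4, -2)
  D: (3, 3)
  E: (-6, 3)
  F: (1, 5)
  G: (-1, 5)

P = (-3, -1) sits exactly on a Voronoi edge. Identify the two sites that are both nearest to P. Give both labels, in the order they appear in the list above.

Squared distances from P to each site:
|PA|² = 9 + 1 = 10
|PB|² = 9 + 1 = 10
|PC|² = 49 + 1 = 50
|PD|² = 36 + 16 = 52
|PE|² = 9 + 16 = 25
|PF|² = 16 + 36 = 52
|PG|² = 4 + 36 = 40
P is equidistant from A and B (both at squared distance 10), and every other site is strictly farther — so P lies on the A–B Voronoi edge.

A and B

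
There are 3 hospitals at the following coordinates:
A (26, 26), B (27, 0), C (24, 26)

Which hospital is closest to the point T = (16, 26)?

C

Squared Euclidean distances:
|TA|² = (16−26)² + (26−26)² = 100 + 0 = 100
|TB|² = (16−27)² + (26−0)² = 121 + 676 = 797
|TC|² = (16−24)² + (26−26)² = 64 + 0 = 64
C is nearest.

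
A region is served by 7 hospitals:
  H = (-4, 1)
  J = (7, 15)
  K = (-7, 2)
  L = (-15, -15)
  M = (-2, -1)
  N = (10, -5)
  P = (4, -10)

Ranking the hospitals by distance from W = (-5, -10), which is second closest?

M

Squared Euclidean distances:
|WH|² = (-5−(-4))² + (-10−1)² = 1 + 121 = 122
|WJ|² = (-5−7)² + (-10−15)² = 144 + 625 = 769
|WK|² = (-5−(-7))² + (-10−2)² = 4 + 144 = 148
|WL|² = (-5−(-15))² + (-10−(-15))² = 100 + 25 = 125
|WM|² = (-5−(-2))² + (-10−(-1))² = 9 + 81 = 90
|WN|² = (-5−10)² + (-10−(-5))² = 225 + 25 = 250
|WP|² = (-5−4)² + (-10−(-10))² = 81 + 0 = 81
Sorted ascending: P, M, H, … — the second-nearest is M.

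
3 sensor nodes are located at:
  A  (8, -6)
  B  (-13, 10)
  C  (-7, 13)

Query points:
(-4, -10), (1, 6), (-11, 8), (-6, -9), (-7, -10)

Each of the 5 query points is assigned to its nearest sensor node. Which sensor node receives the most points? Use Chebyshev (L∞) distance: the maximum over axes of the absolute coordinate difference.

(-4, -10) — d to each: A:12, B:20, C:23 → nearest is A
(1, 6) — d to each: A:12, B:14, C:8 → nearest is C
(-11, 8) — d to each: A:19, B:2, C:5 → nearest is B
(-6, -9) — d to each: A:14, B:19, C:22 → nearest is A
(-7, -10) — d to each: A:15, B:20, C:23 → nearest is A
Tally — A:3, B:1, C:1. A captures the most (3).

A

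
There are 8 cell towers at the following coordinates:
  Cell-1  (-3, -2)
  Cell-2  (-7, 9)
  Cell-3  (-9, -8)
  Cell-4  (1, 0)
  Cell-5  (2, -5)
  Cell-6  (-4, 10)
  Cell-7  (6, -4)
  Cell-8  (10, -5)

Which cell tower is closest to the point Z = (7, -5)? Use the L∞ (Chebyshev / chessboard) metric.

Cell-7

d(Z, Cell-1) = max(10, 3) = 10
d(Z, Cell-2) = max(14, 14) = 14
d(Z, Cell-3) = max(16, 3) = 16
d(Z, Cell-4) = max(6, 5) = 6
d(Z, Cell-5) = max(5, 0) = 5
d(Z, Cell-6) = max(11, 15) = 15
d(Z, Cell-7) = max(1, 1) = 1
d(Z, Cell-8) = max(3, 0) = 3
Minimum is at Cell-7.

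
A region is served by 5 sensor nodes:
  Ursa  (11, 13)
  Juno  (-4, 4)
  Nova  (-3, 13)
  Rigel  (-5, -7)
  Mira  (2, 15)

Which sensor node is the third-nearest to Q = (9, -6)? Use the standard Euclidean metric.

Since √ is increasing, it suffices to compare squared distances:
d²(Q, Ursa) = 4 + 361 = 365
d²(Q, Juno) = 169 + 100 = 269
d²(Q, Nova) = 144 + 361 = 505
d²(Q, Rigel) = 196 + 1 = 197
d²(Q, Mira) = 49 + 441 = 490
Sorted ascending: Rigel, Juno, Ursa, Mira, … — the third-nearest is Ursa.

Ursa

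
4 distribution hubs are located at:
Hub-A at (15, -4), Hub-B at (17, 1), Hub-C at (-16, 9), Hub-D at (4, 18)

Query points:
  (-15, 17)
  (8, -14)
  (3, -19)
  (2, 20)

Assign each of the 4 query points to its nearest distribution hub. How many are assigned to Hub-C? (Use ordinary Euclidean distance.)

1

(-15, 17) — d² to each: Hub-A:1341, Hub-B:1280, Hub-C:65, Hub-D:362 → nearest is Hub-C
(8, -14) — d² to each: Hub-A:149, Hub-B:306, Hub-C:1105, Hub-D:1040 → nearest is Hub-A
(3, -19) — d² to each: Hub-A:369, Hub-B:596, Hub-C:1145, Hub-D:1370 → nearest is Hub-A
(2, 20) — d² to each: Hub-A:745, Hub-B:586, Hub-C:445, Hub-D:8 → nearest is Hub-D
1 of the 4 points has Hub-C as nearest.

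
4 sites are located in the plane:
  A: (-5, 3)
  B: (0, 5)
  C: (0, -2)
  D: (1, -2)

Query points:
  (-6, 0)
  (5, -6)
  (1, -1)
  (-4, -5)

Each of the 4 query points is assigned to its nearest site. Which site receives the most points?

(-6, 0) — d² to each: A:10, B:61, C:40, D:53 → nearest is A
(5, -6) — d² to each: A:181, B:146, C:41, D:32 → nearest is D
(1, -1) — d² to each: A:52, B:37, C:2, D:1 → nearest is D
(-4, -5) — d² to each: A:65, B:116, C:25, D:34 → nearest is C
Tally — A:1, C:1, D:2. D captures the most (2).

D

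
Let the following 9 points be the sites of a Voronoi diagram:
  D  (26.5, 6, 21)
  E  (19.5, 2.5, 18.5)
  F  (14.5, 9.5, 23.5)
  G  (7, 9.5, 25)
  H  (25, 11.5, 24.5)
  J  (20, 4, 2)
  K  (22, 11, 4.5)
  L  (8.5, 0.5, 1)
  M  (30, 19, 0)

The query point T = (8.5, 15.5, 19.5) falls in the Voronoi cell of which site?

Since √ is increasing, it suffices to compare squared distances:
|TD|² = 324 + 90.25 + 2.25 = 416.5
|TE|² = 121 + 169 + 1 = 291
|TF|² = 36 + 36 + 16 = 88
|TG|² = 2.25 + 36 + 30.25 = 68.5
|TH|² = 272.25 + 16 + 25 = 313.25
|TJ|² = 132.25 + 132.25 + 306.25 = 570.75
|TK|² = 182.25 + 20.25 + 225 = 427.5
|TL|² = 0 + 225 + 342.25 = 567.25
|TM|² = 462.25 + 12.25 + 380.25 = 854.75
The smallest is to G, so T lies in the Voronoi region of G.

G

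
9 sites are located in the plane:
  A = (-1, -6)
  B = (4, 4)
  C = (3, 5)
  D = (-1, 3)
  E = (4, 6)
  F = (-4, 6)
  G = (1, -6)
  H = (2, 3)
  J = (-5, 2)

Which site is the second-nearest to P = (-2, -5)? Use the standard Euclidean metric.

Squared Euclidean distances:
|PA|² = 1 + 1 = 2
|PB|² = 36 + 81 = 117
|PC|² = 25 + 100 = 125
|PD|² = 1 + 64 = 65
|PE|² = 36 + 121 = 157
|PF|² = 4 + 121 = 125
|PG|² = 9 + 1 = 10
|PH|² = 16 + 64 = 80
|PJ|² = 9 + 49 = 58
Sorted ascending: A, G, J, … — the second-nearest is G.

G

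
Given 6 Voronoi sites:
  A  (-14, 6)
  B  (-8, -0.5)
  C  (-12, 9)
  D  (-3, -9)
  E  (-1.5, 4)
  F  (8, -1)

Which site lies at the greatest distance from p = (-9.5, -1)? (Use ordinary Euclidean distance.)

Since √ is increasing, it suffices to compare squared distances:
|pA|² = (-9.5−(-14))² + (-1−6)² = 20.25 + 49 = 69.25
|pB|² = (-9.5−(-8))² + (-1−(-0.5))² = 2.25 + 0.25 = 2.5
|pC|² = (-9.5−(-12))² + (-1−9)² = 6.25 + 100 = 106.25
|pD|² = (-9.5−(-3))² + (-1−(-9))² = 42.25 + 64 = 106.25
|pE|² = (-9.5−(-1.5))² + (-1−4)² = 64 + 25 = 89
|pF|² = (-9.5−8)² + (-1−(-1))² = 306.25 + 0 = 306.25
The largest is to F.

F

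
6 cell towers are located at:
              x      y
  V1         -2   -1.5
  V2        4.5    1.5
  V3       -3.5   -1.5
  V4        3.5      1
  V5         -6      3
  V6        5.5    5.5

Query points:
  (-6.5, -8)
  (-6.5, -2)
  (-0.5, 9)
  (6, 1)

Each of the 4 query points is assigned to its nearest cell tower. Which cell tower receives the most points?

V3

(-6.5, -8) — d² to each: V1:62.5, V2:211.25, V3:51.25, V4:181, V5:121.25, V6:326.25 → nearest is V3
(-6.5, -2) — d² to each: V1:20.5, V2:133.25, V3:9.25, V4:109, V5:25.25, V6:200.25 → nearest is V3
(-0.5, 9) — d² to each: V1:112.5, V2:81.25, V3:119.25, V4:80, V5:66.25, V6:48.25 → nearest is V6
(6, 1) — d² to each: V1:70.25, V2:2.5, V3:96.5, V4:6.25, V5:148, V6:20.5 → nearest is V2
Tally — V2:1, V3:2, V6:1. V3 captures the most (2).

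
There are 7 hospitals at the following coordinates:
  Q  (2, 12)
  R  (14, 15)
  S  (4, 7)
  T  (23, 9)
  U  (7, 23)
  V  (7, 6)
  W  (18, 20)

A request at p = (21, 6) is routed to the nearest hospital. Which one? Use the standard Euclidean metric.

Since √ is increasing, it suffices to compare squared distances:
|pQ|² = 361 + 36 = 397
|pR|² = 49 + 81 = 130
|pS|² = 289 + 1 = 290
|pT|² = 4 + 9 = 13
|pU|² = 196 + 289 = 485
|pV|² = 196 + 0 = 196
|pW|² = 9 + 196 = 205
The smallest is to T, so p lies in the Voronoi region of T.

T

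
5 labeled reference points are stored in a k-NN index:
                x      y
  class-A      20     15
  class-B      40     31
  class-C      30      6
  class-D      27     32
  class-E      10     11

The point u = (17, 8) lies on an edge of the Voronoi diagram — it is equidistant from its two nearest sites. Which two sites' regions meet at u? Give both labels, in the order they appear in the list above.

class-A and class-E

Squared distances from u to each site:
d²(u, class-A) = (17−20)² + (8−15)² = 9 + 49 = 58
d²(u, class-B) = (17−40)² + (8−31)² = 529 + 529 = 1058
d²(u, class-C) = (17−30)² + (8−6)² = 169 + 4 = 173
d²(u, class-D) = (17−27)² + (8−32)² = 100 + 576 = 676
d²(u, class-E) = (17−10)² + (8−11)² = 49 + 9 = 58
u is equidistant from class-A and class-E (both at squared distance 58), and every other site is strictly farther — so u lies on the class-A–class-E Voronoi edge.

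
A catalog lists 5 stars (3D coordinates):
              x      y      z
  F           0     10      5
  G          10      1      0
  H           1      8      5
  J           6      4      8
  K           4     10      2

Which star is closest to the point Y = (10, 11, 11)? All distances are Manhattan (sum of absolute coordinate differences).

d(Y,F) = |10−0| + |11−10| + |11−5| = 10 + 1 + 6 = 17
d(Y,G) = |10−10| + |11−1| + |11−0| = 0 + 10 + 11 = 21
d(Y,H) = |10−1| + |11−8| + |11−5| = 9 + 3 + 6 = 18
d(Y,J) = |10−6| + |11−4| + |11−8| = 4 + 7 + 3 = 14
d(Y,K) = |10−4| + |11−10| + |11−2| = 6 + 1 + 9 = 16
J is nearest.

J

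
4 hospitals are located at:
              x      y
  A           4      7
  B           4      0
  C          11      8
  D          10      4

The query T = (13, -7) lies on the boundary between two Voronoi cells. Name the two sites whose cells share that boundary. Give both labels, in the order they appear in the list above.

Squared distances from T to each site:
|TA|² = (13−4)² + (-7−7)² = 81 + 196 = 277
|TB|² = (13−4)² + (-7−0)² = 81 + 49 = 130
|TC|² = (13−11)² + (-7−8)² = 4 + 225 = 229
|TD|² = (13−10)² + (-7−4)² = 9 + 121 = 130
T is equidistant from B and D (both at squared distance 130), and every other site is strictly farther — so T lies on the B–D Voronoi edge.

B and D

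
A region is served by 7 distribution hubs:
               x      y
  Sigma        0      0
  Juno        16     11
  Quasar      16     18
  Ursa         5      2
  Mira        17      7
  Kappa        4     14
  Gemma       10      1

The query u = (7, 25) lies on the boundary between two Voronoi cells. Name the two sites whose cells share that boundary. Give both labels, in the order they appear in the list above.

Squared distances from u to each site:
d²(u, Sigma) = (7−0)² + (25−0)² = 49 + 625 = 674
d²(u, Juno) = (7−16)² + (25−11)² = 81 + 196 = 277
d²(u, Quasar) = (7−16)² + (25−18)² = 81 + 49 = 130
d²(u, Ursa) = (7−5)² + (25−2)² = 4 + 529 = 533
d²(u, Mira) = (7−17)² + (25−7)² = 100 + 324 = 424
d²(u, Kappa) = (7−4)² + (25−14)² = 9 + 121 = 130
d²(u, Gemma) = (7−10)² + (25−1)² = 9 + 576 = 585
u is equidistant from Quasar and Kappa (both at squared distance 130), and every other site is strictly farther — so u lies on the Quasar–Kappa Voronoi edge.

Quasar and Kappa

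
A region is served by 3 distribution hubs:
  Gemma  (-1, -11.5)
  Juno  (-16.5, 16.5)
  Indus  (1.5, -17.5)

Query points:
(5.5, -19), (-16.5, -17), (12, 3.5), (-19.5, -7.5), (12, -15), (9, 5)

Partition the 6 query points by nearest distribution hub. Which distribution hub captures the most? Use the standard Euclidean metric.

(5.5, -19) — d² to each: Gemma:98.5, Juno:1744.25, Indus:18.25 → nearest is Indus
(-16.5, -17) — d² to each: Gemma:270.5, Juno:1122.25, Indus:324.25 → nearest is Gemma
(12, 3.5) — d² to each: Gemma:394, Juno:981.25, Indus:551.25 → nearest is Gemma
(-19.5, -7.5) — d² to each: Gemma:358.25, Juno:585, Indus:541 → nearest is Gemma
(12, -15) — d² to each: Gemma:181.25, Juno:1804.5, Indus:116.5 → nearest is Indus
(9, 5) — d² to each: Gemma:372.25, Juno:782.5, Indus:562.5 → nearest is Gemma
Tally — Gemma:4, Indus:2. Gemma captures the most (4).

Gemma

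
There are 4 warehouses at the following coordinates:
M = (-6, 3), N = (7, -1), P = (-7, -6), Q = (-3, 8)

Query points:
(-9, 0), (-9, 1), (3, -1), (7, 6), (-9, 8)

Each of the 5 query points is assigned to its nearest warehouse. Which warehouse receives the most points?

M

(-9, 0) — d² to each: M:18, N:257, P:40, Q:100 → nearest is M
(-9, 1) — d² to each: M:13, N:260, P:53, Q:85 → nearest is M
(3, -1) — d² to each: M:97, N:16, P:125, Q:117 → nearest is N
(7, 6) — d² to each: M:178, N:49, P:340, Q:104 → nearest is N
(-9, 8) — d² to each: M:34, N:337, P:200, Q:36 → nearest is M
Tally — M:3, N:2. M captures the most (3).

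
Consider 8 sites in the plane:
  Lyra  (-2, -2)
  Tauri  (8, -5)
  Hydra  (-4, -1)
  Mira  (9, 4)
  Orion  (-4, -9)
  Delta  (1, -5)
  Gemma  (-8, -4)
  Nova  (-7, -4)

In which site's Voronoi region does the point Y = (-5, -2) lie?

Hydra

Compare squared distances (the ordering matches that of the actual distances):
d²(Y, Lyra) = 9 + 0 = 9
d²(Y, Tauri) = 169 + 9 = 178
d²(Y, Hydra) = 1 + 1 = 2
d²(Y, Mira) = 196 + 36 = 232
d²(Y, Orion) = 1 + 49 = 50
d²(Y, Delta) = 36 + 9 = 45
d²(Y, Gemma) = 9 + 4 = 13
d²(Y, Nova) = 4 + 4 = 8
Hydra is nearest.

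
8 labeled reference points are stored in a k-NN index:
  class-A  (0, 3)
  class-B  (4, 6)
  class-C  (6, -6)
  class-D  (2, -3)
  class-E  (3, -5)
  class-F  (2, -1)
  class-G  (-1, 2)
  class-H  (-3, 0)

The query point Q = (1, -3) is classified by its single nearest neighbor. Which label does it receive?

Compare squared distances (the ordering matches that of the actual distances):
d²(Q, class-A) = 1 + 36 = 37
d²(Q, class-B) = 9 + 81 = 90
d²(Q, class-C) = 25 + 9 = 34
d²(Q, class-D) = 1 + 0 = 1
d²(Q, class-E) = 4 + 4 = 8
d²(Q, class-F) = 1 + 4 = 5
d²(Q, class-G) = 4 + 25 = 29
d²(Q, class-H) = 16 + 9 = 25
class-D is nearest.

class-D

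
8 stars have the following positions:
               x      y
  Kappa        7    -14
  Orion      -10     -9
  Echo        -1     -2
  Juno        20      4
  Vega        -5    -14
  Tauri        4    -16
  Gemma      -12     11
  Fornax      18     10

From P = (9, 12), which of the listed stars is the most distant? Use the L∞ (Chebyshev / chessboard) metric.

d(P, Kappa) = max(2, 26) = 26
d(P, Orion) = max(19, 21) = 21
d(P, Echo) = max(10, 14) = 14
d(P, Juno) = max(11, 8) = 11
d(P, Vega) = max(14, 26) = 26
d(P, Tauri) = max(5, 28) = 28
d(P, Gemma) = max(21, 1) = 21
d(P, Fornax) = max(9, 2) = 9
The largest is to Tauri.

Tauri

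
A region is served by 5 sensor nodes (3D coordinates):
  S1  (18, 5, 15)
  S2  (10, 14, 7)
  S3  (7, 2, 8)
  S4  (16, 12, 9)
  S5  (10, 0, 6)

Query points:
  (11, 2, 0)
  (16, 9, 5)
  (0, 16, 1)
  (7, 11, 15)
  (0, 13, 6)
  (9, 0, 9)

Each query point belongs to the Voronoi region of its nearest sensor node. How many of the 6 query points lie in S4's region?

(11, 2, 0) — d² to each: S1:283, S2:194, S3:80, S4:206, S5:41 → nearest is S5
(16, 9, 5) — d² to each: S1:120, S2:65, S3:139, S4:25, S5:118 → nearest is S4
(0, 16, 1) — d² to each: S1:641, S2:140, S3:294, S4:336, S5:381 → nearest is S2
(7, 11, 15) — d² to each: S1:157, S2:82, S3:130, S4:118, S5:211 → nearest is S2
(0, 13, 6) — d² to each: S1:469, S2:102, S3:174, S4:266, S5:269 → nearest is S2
(9, 0, 9) — d² to each: S1:142, S2:201, S3:9, S4:193, S5:10 → nearest is S3
1 of the 6 points has S4 as nearest.

1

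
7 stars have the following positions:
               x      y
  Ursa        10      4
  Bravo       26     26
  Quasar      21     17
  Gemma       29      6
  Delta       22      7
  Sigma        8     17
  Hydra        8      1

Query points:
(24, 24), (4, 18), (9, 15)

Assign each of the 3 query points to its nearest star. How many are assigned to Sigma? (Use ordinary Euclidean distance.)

(24, 24) — d² to each: Ursa:596, Bravo:8, Quasar:58, Gemma:349, Delta:293, Sigma:305, Hydra:785 → nearest is Bravo
(4, 18) — d² to each: Ursa:232, Bravo:548, Quasar:290, Gemma:769, Delta:445, Sigma:17, Hydra:305 → nearest is Sigma
(9, 15) — d² to each: Ursa:122, Bravo:410, Quasar:148, Gemma:481, Delta:233, Sigma:5, Hydra:197 → nearest is Sigma
2 of the 3 points have Sigma as nearest.

2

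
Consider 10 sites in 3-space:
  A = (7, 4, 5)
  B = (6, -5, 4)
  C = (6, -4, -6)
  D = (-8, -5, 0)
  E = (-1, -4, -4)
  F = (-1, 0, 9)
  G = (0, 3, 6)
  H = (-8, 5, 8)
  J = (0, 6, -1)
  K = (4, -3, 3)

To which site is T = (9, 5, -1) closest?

A

Squared Euclidean distances:
|TA|² = (9−7)² + (5−4)² + (-1−5)² = 4 + 1 + 36 = 41
|TB|² = (9−6)² + (5−(-5))² + (-1−4)² = 9 + 100 + 25 = 134
|TC|² = (9−6)² + (5−(-4))² + (-1−(-6))² = 9 + 81 + 25 = 115
|TD|² = (9−(-8))² + (5−(-5))² + (-1−0)² = 289 + 100 + 1 = 390
|TE|² = (9−(-1))² + (5−(-4))² + (-1−(-4))² = 100 + 81 + 9 = 190
|TF|² = (9−(-1))² + (5−0)² + (-1−9)² = 100 + 25 + 100 = 225
|TG|² = (9−0)² + (5−3)² + (-1−6)² = 81 + 4 + 49 = 134
|TH|² = (9−(-8))² + (5−5)² + (-1−8)² = 289 + 0 + 81 = 370
|TJ|² = (9−0)² + (5−6)² + (-1−(-1))² = 81 + 1 + 0 = 82
|TK|² = (9−4)² + (5−(-3))² + (-1−3)² = 25 + 64 + 16 = 105
The smallest is to A, so T lies in the Voronoi region of A.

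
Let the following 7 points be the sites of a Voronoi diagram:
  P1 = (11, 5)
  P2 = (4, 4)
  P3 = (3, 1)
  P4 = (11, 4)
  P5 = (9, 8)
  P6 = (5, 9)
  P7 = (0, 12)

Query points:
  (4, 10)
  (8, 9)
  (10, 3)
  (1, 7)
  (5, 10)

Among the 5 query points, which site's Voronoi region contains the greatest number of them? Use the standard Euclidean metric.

P6

(4, 10) — d² to each: P1:74, P2:36, P3:82, P4:85, P5:29, P6:2, P7:20 → nearest is P6
(8, 9) — d² to each: P1:25, P2:41, P3:89, P4:34, P5:2, P6:9, P7:73 → nearest is P5
(10, 3) — d² to each: P1:5, P2:37, P3:53, P4:2, P5:26, P6:61, P7:181 → nearest is P4
(1, 7) — d² to each: P1:104, P2:18, P3:40, P4:109, P5:65, P6:20, P7:26 → nearest is P2
(5, 10) — d² to each: P1:61, P2:37, P3:85, P4:72, P5:20, P6:1, P7:29 → nearest is P6
Tally — P2:1, P4:1, P5:1, P6:2. P6 captures the most (2).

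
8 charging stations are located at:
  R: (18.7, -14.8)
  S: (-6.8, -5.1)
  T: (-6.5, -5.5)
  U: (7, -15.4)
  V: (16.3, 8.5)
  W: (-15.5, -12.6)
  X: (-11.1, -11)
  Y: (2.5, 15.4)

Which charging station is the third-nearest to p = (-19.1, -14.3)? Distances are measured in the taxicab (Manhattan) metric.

d(p,R) = |-19.1−18.7| + |-14.3−(-14.8)| = 37.8 + 0.5 = 38.3
d(p,S) = |-19.1−(-6.8)| + |-14.3−(-5.1)| = 12.3 + 9.2 = 21.5
d(p,T) = |-19.1−(-6.5)| + |-14.3−(-5.5)| = 12.6 + 8.8 = 21.4
d(p,U) = |-19.1−7| + |-14.3−(-15.4)| = 26.1 + 1.1 = 27.2
d(p,V) = |-19.1−16.3| + |-14.3−8.5| = 35.4 + 22.8 = 58.2
d(p,W) = |-19.1−(-15.5)| + |-14.3−(-12.6)| = 3.6 + 1.7 = 5.3
d(p,X) = |-19.1−(-11.1)| + |-14.3−(-11)| = 8 + 3.3 = 11.3
d(p,Y) = |-19.1−2.5| + |-14.3−15.4| = 21.6 + 29.7 = 51.3
Sorted ascending: W, X, T, S, … — the third-nearest is T.

T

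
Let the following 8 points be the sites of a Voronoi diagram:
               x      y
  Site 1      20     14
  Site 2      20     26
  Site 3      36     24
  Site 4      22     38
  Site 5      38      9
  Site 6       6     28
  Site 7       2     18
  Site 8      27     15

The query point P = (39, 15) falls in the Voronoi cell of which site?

Since √ is increasing, it suffices to compare squared distances:
d²(P, Site 1) = 361 + 1 = 362
d²(P, Site 2) = 361 + 121 = 482
d²(P, Site 3) = 9 + 81 = 90
d²(P, Site 4) = 289 + 529 = 818
d²(P, Site 5) = 1 + 36 = 37
d²(P, Site 6) = 1089 + 169 = 1258
d²(P, Site 7) = 1369 + 9 = 1378
d²(P, Site 8) = 144 + 0 = 144
Minimum is at Site 5.

Site 5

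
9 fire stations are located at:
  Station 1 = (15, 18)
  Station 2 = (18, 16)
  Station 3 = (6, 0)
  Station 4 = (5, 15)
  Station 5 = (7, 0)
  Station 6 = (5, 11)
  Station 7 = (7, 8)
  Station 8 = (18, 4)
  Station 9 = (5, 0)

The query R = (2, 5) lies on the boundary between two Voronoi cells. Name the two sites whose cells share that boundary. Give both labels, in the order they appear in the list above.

Station 7 and Station 9

Squared distances from R to each site:
d²(R, Station 1) = (2−15)² + (5−18)² = 169 + 169 = 338
d²(R, Station 2) = (2−18)² + (5−16)² = 256 + 121 = 377
d²(R, Station 3) = (2−6)² + (5−0)² = 16 + 25 = 41
d²(R, Station 4) = (2−5)² + (5−15)² = 9 + 100 = 109
d²(R, Station 5) = (2−7)² + (5−0)² = 25 + 25 = 50
d²(R, Station 6) = (2−5)² + (5−11)² = 9 + 36 = 45
d²(R, Station 7) = (2−7)² + (5−8)² = 25 + 9 = 34
d²(R, Station 8) = (2−18)² + (5−4)² = 256 + 1 = 257
d²(R, Station 9) = (2−5)² + (5−0)² = 9 + 25 = 34
R is equidistant from Station 7 and Station 9 (both at squared distance 34), and every other site is strictly farther — so R lies on the Station 7–Station 9 Voronoi edge.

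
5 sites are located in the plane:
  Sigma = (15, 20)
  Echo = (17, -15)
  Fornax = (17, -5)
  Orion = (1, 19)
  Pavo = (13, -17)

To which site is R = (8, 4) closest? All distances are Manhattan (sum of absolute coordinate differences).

Fornax

d(R, Sigma) = |8−15| + |4−20| = 7 + 16 = 23
d(R, Echo) = |8−17| + |4−(-15)| = 9 + 19 = 28
d(R, Fornax) = |8−17| + |4−(-5)| = 9 + 9 = 18
d(R, Orion) = |8−1| + |4−19| = 7 + 15 = 22
d(R, Pavo) = |8−13| + |4−(-17)| = 5 + 21 = 26
Minimum is at Fornax.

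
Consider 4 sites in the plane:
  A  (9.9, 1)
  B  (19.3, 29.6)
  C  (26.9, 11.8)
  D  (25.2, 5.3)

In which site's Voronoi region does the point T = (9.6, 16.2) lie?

A

Since √ is increasing, it suffices to compare squared distances:
|TA|² = (9.6−9.9)² + (16.2−1)² = 0.09 + 231.04 = 231.13
|TB|² = (9.6−19.3)² + (16.2−29.6)² = 94.09 + 179.56 = 273.65
|TC|² = (9.6−26.9)² + (16.2−11.8)² = 299.29 + 19.36 = 318.65
|TD|² = (9.6−25.2)² + (16.2−5.3)² = 243.36 + 118.81 = 362.17
A is nearest.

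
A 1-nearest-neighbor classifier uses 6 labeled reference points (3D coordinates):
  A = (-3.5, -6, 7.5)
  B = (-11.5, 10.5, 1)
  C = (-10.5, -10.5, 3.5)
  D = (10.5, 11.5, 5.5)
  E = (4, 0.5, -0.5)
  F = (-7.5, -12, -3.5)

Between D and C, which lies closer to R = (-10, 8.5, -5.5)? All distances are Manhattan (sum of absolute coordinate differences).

C

d(R,D) = |-10−10.5| + |8.5−11.5| + |-5.5−5.5| = 20.5 + 3 + 11 = 34.5
d(R,C) = |-10−(-10.5)| + |8.5−(-10.5)| + |-5.5−3.5| = 0.5 + 19 + 9 = 28.5
34.5 > 28.5, so C is closer.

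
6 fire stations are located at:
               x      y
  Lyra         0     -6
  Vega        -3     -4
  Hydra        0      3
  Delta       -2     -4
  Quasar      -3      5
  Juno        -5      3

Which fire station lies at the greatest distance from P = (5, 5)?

Squared Euclidean distances:
d²(P, Lyra) = (5−0)² + (5−(-6))² = 25 + 121 = 146
d²(P, Vega) = (5−(-3))² + (5−(-4))² = 64 + 81 = 145
d²(P, Hydra) = (5−0)² + (5−3)² = 25 + 4 = 29
d²(P, Delta) = (5−(-2))² + (5−(-4))² = 49 + 81 = 130
d²(P, Quasar) = (5−(-3))² + (5−5)² = 64 + 0 = 64
d²(P, Juno) = (5−(-5))² + (5−3)² = 100 + 4 = 104
The largest is to Lyra.

Lyra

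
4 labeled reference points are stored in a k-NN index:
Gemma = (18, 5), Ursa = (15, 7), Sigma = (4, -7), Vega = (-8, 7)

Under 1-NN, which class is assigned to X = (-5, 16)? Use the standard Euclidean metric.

Vega

Compare squared distances (the ordering matches that of the actual distances):
d²(X, Gemma) = (-5−18)² + (16−5)² = 529 + 121 = 650
d²(X, Ursa) = (-5−15)² + (16−7)² = 400 + 81 = 481
d²(X, Sigma) = (-5−4)² + (16−(-7))² = 81 + 529 = 610
d²(X, Vega) = (-5−(-8))² + (16−7)² = 9 + 81 = 90
Vega is nearest.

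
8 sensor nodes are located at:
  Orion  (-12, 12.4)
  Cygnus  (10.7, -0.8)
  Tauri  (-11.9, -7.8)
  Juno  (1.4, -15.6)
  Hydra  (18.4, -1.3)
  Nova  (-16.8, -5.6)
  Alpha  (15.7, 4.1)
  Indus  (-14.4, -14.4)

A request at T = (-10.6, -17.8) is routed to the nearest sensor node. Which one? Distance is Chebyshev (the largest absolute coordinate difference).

d(T, Orion) = max(1.4, 30.2) = 30.2
d(T, Cygnus) = max(21.3, 17) = 21.3
d(T, Tauri) = max(1.3, 10) = 10
d(T, Juno) = max(12, 2.2) = 12
d(T, Hydra) = max(29, 16.5) = 29
d(T, Nova) = max(6.2, 12.2) = 12.2
d(T, Alpha) = max(26.3, 21.9) = 26.3
d(T, Indus) = max(3.8, 3.4) = 3.8
The smallest is to Indus, so T lies in the Voronoi region of Indus.

Indus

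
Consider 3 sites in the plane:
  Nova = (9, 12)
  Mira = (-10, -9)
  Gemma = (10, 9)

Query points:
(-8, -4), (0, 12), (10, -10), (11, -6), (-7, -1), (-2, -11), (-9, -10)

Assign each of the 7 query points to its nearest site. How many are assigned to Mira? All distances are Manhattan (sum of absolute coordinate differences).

(-8, -4) — d to each: Nova:33, Mira:7, Gemma:31 → nearest is Mira
(0, 12) — d to each: Nova:9, Mira:31, Gemma:13 → nearest is Nova
(10, -10) — d to each: Nova:23, Mira:21, Gemma:19 → nearest is Gemma
(11, -6) — d to each: Nova:20, Mira:24, Gemma:16 → nearest is Gemma
(-7, -1) — d to each: Nova:29, Mira:11, Gemma:27 → nearest is Mira
(-2, -11) — d to each: Nova:34, Mira:10, Gemma:32 → nearest is Mira
(-9, -10) — d to each: Nova:40, Mira:2, Gemma:38 → nearest is Mira
4 of the 7 points have Mira as nearest.

4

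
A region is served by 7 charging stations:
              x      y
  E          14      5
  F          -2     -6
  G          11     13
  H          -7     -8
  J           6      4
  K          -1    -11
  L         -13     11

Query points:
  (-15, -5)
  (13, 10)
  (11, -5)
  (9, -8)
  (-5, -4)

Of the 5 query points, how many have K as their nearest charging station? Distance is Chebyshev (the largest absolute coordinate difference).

1

(-15, -5) — d to each: E:29, F:13, G:26, H:8, J:21, K:14, L:16 → nearest is H
(13, 10) — d to each: E:5, F:16, G:3, H:20, J:7, K:21, L:26 → nearest is G
(11, -5) — d to each: E:10, F:13, G:18, H:18, J:9, K:12, L:24 → nearest is J
(9, -8) — d to each: E:13, F:11, G:21, H:16, J:12, K:10, L:22 → nearest is K
(-5, -4) — d to each: E:19, F:3, G:17, H:4, J:11, K:7, L:15 → nearest is F
1 of the 5 points has K as nearest.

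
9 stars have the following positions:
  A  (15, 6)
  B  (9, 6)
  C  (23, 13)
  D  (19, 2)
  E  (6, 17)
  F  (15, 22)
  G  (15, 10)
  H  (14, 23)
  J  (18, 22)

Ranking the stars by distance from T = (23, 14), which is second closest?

Squared Euclidean distances:
|TA|² = 64 + 64 = 128
|TB|² = 196 + 64 = 260
|TC|² = 0 + 1 = 1
|TD|² = 16 + 144 = 160
|TE|² = 289 + 9 = 298
|TF|² = 64 + 64 = 128
|TG|² = 64 + 16 = 80
|TH|² = 81 + 81 = 162
|TJ|² = 25 + 64 = 89
Sorted ascending: C, G, J, … — the second-nearest is G.

G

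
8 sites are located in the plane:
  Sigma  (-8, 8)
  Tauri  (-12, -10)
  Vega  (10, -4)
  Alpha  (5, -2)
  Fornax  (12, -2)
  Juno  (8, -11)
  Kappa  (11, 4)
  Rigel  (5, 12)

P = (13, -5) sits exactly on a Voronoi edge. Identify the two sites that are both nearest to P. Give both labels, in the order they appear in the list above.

Squared distances from P to each site:
d²(P, Sigma) = (13−(-8))² + (-5−8)² = 441 + 169 = 610
d²(P, Tauri) = (13−(-12))² + (-5−(-10))² = 625 + 25 = 650
d²(P, Vega) = (13−10)² + (-5−(-4))² = 9 + 1 = 10
d²(P, Alpha) = (13−5)² + (-5−(-2))² = 64 + 9 = 73
d²(P, Fornax) = (13−12)² + (-5−(-2))² = 1 + 9 = 10
d²(P, Juno) = (13−8)² + (-5−(-11))² = 25 + 36 = 61
d²(P, Kappa) = (13−11)² + (-5−4)² = 4 + 81 = 85
d²(P, Rigel) = (13−5)² + (-5−12)² = 64 + 289 = 353
P is equidistant from Vega and Fornax (both at squared distance 10), and every other site is strictly farther — so P lies on the Vega–Fornax Voronoi edge.

Vega and Fornax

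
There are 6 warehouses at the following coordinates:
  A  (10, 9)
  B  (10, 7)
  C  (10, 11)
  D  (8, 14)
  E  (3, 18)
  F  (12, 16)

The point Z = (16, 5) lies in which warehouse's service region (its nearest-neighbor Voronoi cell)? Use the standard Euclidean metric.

B

Compare squared distances (the ordering matches that of the actual distances):
|ZA|² = 36 + 16 = 52
|ZB|² = 36 + 4 = 40
|ZC|² = 36 + 36 = 72
|ZD|² = 64 + 81 = 145
|ZE|² = 169 + 169 = 338
|ZF|² = 16 + 121 = 137
The smallest is to B, so Z lies in the Voronoi region of B.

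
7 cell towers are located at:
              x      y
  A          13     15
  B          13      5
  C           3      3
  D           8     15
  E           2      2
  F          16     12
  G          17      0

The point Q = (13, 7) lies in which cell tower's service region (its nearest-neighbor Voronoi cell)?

B

Compare squared distances (the ordering matches that of the actual distances):
|QA|² = (13−13)² + (7−15)² = 0 + 64 = 64
|QB|² = (13−13)² + (7−5)² = 0 + 4 = 4
|QC|² = (13−3)² + (7−3)² = 100 + 16 = 116
|QD|² = (13−8)² + (7−15)² = 25 + 64 = 89
|QE|² = (13−2)² + (7−2)² = 121 + 25 = 146
|QF|² = (13−16)² + (7−12)² = 9 + 25 = 34
|QG|² = (13−17)² + (7−0)² = 16 + 49 = 65
The smallest is to B, so Q lies in the Voronoi region of B.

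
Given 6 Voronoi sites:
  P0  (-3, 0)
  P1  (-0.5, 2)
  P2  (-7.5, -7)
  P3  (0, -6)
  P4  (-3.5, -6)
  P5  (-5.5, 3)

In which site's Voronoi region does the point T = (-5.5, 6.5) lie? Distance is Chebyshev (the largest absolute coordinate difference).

d(T,P0) = max(2.5, 6.5) = 6.5
d(T,P1) = max(5, 4.5) = 5
d(T,P2) = max(2, 13.5) = 13.5
d(T,P3) = max(5.5, 12.5) = 12.5
d(T,P4) = max(2, 12.5) = 12.5
d(T,P5) = max(0, 3.5) = 3.5
The smallest is to P5, so T lies in the Voronoi region of P5.

P5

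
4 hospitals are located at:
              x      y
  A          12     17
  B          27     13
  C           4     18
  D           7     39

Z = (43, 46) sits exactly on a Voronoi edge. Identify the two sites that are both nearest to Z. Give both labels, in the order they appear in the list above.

Squared distances from Z to each site:
|ZA|² = (43−12)² + (46−17)² = 961 + 841 = 1802
|ZB|² = (43−27)² + (46−13)² = 256 + 1089 = 1345
|ZC|² = (43−4)² + (46−18)² = 1521 + 784 = 2305
|ZD|² = (43−7)² + (46−39)² = 1296 + 49 = 1345
Z is equidistant from B and D (both at squared distance 1345), and every other site is strictly farther — so Z lies on the B–D Voronoi edge.

B and D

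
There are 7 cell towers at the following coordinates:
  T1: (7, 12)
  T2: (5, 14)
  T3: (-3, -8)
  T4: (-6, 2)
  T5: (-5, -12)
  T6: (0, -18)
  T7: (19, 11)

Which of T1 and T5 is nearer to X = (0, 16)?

T1

Compare squared distances:
|XT1|² = (0−7)² + (16−12)² = 49 + 16 = 65
|XT5|² = (0−(-5))² + (16−(-12))² = 25 + 784 = 809
65 < 809, so T1 is closer.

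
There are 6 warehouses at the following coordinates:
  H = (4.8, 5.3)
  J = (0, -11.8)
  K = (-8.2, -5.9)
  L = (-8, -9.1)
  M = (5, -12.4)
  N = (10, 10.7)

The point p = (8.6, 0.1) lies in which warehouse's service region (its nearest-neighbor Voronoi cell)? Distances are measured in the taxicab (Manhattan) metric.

H

d(p,H) = |8.6−4.8| + |0.1−5.3| = 3.8 + 5.2 = 9
d(p,J) = |8.6−0| + |0.1−(-11.8)| = 8.6 + 11.9 = 20.5
d(p,K) = |8.6−(-8.2)| + |0.1−(-5.9)| = 16.8 + 6 = 22.8
d(p,L) = |8.6−(-8)| + |0.1−(-9.1)| = 16.6 + 9.2 = 25.8
d(p,M) = |8.6−5| + |0.1−(-12.4)| = 3.6 + 12.5 = 16.1
d(p,N) = |8.6−10| + |0.1−10.7| = 1.4 + 10.6 = 12
H is nearest.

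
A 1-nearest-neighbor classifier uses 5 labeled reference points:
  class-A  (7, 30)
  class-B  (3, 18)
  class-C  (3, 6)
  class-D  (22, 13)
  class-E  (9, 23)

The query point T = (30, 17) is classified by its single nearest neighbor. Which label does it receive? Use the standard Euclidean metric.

class-D

Squared Euclidean distances:
d²(T, class-A) = 529 + 169 = 698
d²(T, class-B) = 729 + 1 = 730
d²(T, class-C) = 729 + 121 = 850
d²(T, class-D) = 64 + 16 = 80
d²(T, class-E) = 441 + 36 = 477
Minimum is at class-D.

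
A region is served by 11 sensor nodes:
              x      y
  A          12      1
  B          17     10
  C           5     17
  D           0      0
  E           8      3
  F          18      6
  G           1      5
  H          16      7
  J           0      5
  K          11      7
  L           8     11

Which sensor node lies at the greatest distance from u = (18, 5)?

Squared Euclidean distances:
|uA|² = (18−12)² + (5−1)² = 36 + 16 = 52
|uB|² = (18−17)² + (5−10)² = 1 + 25 = 26
|uC|² = (18−5)² + (5−17)² = 169 + 144 = 313
|uD|² = (18−0)² + (5−0)² = 324 + 25 = 349
|uE|² = (18−8)² + (5−3)² = 100 + 4 = 104
|uF|² = (18−18)² + (5−6)² = 0 + 1 = 1
|uG|² = (18−1)² + (5−5)² = 289 + 0 = 289
|uH|² = (18−16)² + (5−7)² = 4 + 4 = 8
|uJ|² = (18−0)² + (5−5)² = 324 + 0 = 324
|uK|² = (18−11)² + (5−7)² = 49 + 4 = 53
|uL|² = (18−8)² + (5−11)² = 100 + 36 = 136
The largest is to D.

D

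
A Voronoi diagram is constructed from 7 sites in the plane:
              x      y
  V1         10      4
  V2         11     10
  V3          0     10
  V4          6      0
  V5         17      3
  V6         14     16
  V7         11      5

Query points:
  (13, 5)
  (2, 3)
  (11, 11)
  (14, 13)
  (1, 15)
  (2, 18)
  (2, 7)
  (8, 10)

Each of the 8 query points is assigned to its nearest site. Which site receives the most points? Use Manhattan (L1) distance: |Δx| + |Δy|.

(13, 5) — d to each: V1:4, V2:7, V3:18, V4:12, V5:6, V6:12, V7:2 → nearest is V7
(2, 3) — d to each: V1:9, V2:16, V3:9, V4:7, V5:15, V6:25, V7:11 → nearest is V4
(11, 11) — d to each: V1:8, V2:1, V3:12, V4:16, V5:14, V6:8, V7:6 → nearest is V2
(14, 13) — d to each: V1:13, V2:6, V3:17, V4:21, V5:13, V6:3, V7:11 → nearest is V6
(1, 15) — d to each: V1:20, V2:15, V3:6, V4:20, V5:28, V6:14, V7:20 → nearest is V3
(2, 18) — d to each: V1:22, V2:17, V3:10, V4:22, V5:30, V6:14, V7:22 → nearest is V3
(2, 7) — d to each: V1:11, V2:12, V3:5, V4:11, V5:19, V6:21, V7:11 → nearest is V3
(8, 10) — d to each: V1:8, V2:3, V3:8, V4:12, V5:16, V6:12, V7:8 → nearest is V2
Tally — V2:2, V3:3, V4:1, V6:1, V7:1. V3 captures the most (3).

V3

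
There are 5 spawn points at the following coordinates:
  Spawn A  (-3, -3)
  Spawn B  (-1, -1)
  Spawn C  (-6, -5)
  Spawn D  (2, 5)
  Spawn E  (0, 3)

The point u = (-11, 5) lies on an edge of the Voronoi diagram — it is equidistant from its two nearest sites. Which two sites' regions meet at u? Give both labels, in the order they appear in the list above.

Squared distances from u to each site:
d²(u, Spawn A) = (-11−(-3))² + (5−(-3))² = 64 + 64 = 128
d²(u, Spawn B) = (-11−(-1))² + (5−(-1))² = 100 + 36 = 136
d²(u, Spawn C) = (-11−(-6))² + (5−(-5))² = 25 + 100 = 125
d²(u, Spawn D) = (-11−2)² + (5−5)² = 169 + 0 = 169
d²(u, Spawn E) = (-11−0)² + (5−3)² = 121 + 4 = 125
u is equidistant from Spawn C and Spawn E (both at squared distance 125), and every other site is strictly farther — so u lies on the Spawn C–Spawn E Voronoi edge.

Spawn C and Spawn E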